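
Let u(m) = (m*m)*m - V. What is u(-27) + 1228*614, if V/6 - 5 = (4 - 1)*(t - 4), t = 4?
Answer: 734279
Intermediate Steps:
V = 30 (V = 30 + 6*((4 - 1)*(4 - 4)) = 30 + 6*(3*0) = 30 + 6*0 = 30 + 0 = 30)
u(m) = -30 + m**3 (u(m) = (m*m)*m - 1*30 = m**2*m - 30 = m**3 - 30 = -30 + m**3)
u(-27) + 1228*614 = (-30 + (-27)**3) + 1228*614 = (-30 - 19683) + 753992 = -19713 + 753992 = 734279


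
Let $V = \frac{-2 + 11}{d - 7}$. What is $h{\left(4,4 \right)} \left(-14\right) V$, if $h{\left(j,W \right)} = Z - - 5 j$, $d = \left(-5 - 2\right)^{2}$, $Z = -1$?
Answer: $-57$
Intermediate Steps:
$d = 49$ ($d = \left(-7\right)^{2} = 49$)
$V = \frac{3}{14}$ ($V = \frac{-2 + 11}{49 - 7} = \frac{9}{42} = 9 \cdot \frac{1}{42} = \frac{3}{14} \approx 0.21429$)
$h{\left(j,W \right)} = -1 + 5 j$ ($h{\left(j,W \right)} = -1 - - 5 j = -1 + 5 j$)
$h{\left(4,4 \right)} \left(-14\right) V = \left(-1 + 5 \cdot 4\right) \left(-14\right) \frac{3}{14} = \left(-1 + 20\right) \left(-14\right) \frac{3}{14} = 19 \left(-14\right) \frac{3}{14} = \left(-266\right) \frac{3}{14} = -57$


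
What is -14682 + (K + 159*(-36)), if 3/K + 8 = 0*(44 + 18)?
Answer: -163251/8 ≈ -20406.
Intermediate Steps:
K = -3/8 (K = 3/(-8 + 0*(44 + 18)) = 3/(-8 + 0*62) = 3/(-8 + 0) = 3/(-8) = 3*(-⅛) = -3/8 ≈ -0.37500)
-14682 + (K + 159*(-36)) = -14682 + (-3/8 + 159*(-36)) = -14682 + (-3/8 - 5724) = -14682 - 45795/8 = -163251/8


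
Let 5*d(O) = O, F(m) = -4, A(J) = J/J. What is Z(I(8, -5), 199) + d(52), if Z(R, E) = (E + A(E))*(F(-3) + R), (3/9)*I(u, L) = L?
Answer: -18948/5 ≈ -3789.6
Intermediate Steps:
A(J) = 1
I(u, L) = 3*L
d(O) = O/5
Z(R, E) = (1 + E)*(-4 + R) (Z(R, E) = (E + 1)*(-4 + R) = (1 + E)*(-4 + R))
Z(I(8, -5), 199) + d(52) = (-4 + 3*(-5) - 4*199 + 199*(3*(-5))) + (⅕)*52 = (-4 - 15 - 796 + 199*(-15)) + 52/5 = (-4 - 15 - 796 - 2985) + 52/5 = -3800 + 52/5 = -18948/5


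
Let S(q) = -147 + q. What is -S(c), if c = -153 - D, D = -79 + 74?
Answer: 295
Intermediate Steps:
D = -5
c = -148 (c = -153 - 1*(-5) = -153 + 5 = -148)
-S(c) = -(-147 - 148) = -1*(-295) = 295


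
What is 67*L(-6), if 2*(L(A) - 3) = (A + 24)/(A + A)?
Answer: 603/4 ≈ 150.75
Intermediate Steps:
L(A) = 3 + (24 + A)/(4*A) (L(A) = 3 + ((A + 24)/(A + A))/2 = 3 + ((24 + A)/((2*A)))/2 = 3 + ((24 + A)*(1/(2*A)))/2 = 3 + ((24 + A)/(2*A))/2 = 3 + (24 + A)/(4*A))
67*L(-6) = 67*(13/4 + 6/(-6)) = 67*(13/4 + 6*(-1/6)) = 67*(13/4 - 1) = 67*(9/4) = 603/4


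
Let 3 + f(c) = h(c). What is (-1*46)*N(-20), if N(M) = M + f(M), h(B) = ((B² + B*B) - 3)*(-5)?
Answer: 184368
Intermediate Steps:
h(B) = 15 - 10*B² (h(B) = ((B² + B²) - 3)*(-5) = (2*B² - 3)*(-5) = (-3 + 2*B²)*(-5) = 15 - 10*B²)
f(c) = 12 - 10*c² (f(c) = -3 + (15 - 10*c²) = 12 - 10*c²)
N(M) = 12 + M - 10*M² (N(M) = M + (12 - 10*M²) = 12 + M - 10*M²)
(-1*46)*N(-20) = (-1*46)*(12 - 20 - 10*(-20)²) = -46*(12 - 20 - 10*400) = -46*(12 - 20 - 4000) = -46*(-4008) = 184368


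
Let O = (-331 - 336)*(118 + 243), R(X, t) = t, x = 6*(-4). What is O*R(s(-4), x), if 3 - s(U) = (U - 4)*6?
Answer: 5778888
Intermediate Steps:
s(U) = 27 - 6*U (s(U) = 3 - (U - 4)*6 = 3 - (-4 + U)*6 = 3 - (-24 + 6*U) = 3 + (24 - 6*U) = 27 - 6*U)
x = -24
O = -240787 (O = -667*361 = -240787)
O*R(s(-4), x) = -240787*(-24) = 5778888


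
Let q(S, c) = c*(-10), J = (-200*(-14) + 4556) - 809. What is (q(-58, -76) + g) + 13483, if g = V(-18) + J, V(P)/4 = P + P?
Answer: 20646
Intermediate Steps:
V(P) = 8*P (V(P) = 4*(P + P) = 4*(2*P) = 8*P)
J = 6547 (J = (2800 + 4556) - 809 = 7356 - 809 = 6547)
q(S, c) = -10*c
g = 6403 (g = 8*(-18) + 6547 = -144 + 6547 = 6403)
(q(-58, -76) + g) + 13483 = (-10*(-76) + 6403) + 13483 = (760 + 6403) + 13483 = 7163 + 13483 = 20646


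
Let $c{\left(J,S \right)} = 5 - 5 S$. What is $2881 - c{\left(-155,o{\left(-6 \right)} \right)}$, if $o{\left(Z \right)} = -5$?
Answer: $2851$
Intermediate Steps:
$2881 - c{\left(-155,o{\left(-6 \right)} \right)} = 2881 - \left(5 - -25\right) = 2881 - \left(5 + 25\right) = 2881 - 30 = 2851$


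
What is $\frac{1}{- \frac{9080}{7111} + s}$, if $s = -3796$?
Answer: $- \frac{7111}{27002436} \approx -0.00026335$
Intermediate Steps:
$\frac{1}{- \frac{9080}{7111} + s} = \frac{1}{- \frac{9080}{7111} - 3796} = \frac{1}{- \frac{27002436}{7111}} = - \frac{7111}{27002436}$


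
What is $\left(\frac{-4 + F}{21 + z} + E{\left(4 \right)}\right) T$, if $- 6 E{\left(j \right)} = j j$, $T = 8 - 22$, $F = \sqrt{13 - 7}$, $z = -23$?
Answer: $\frac{28}{3} + 7 \sqrt{6} \approx 26.48$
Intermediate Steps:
$F = \sqrt{6} \approx 2.4495$
$T = -14$ ($T = 8 - 22 = -14$)
$E{\left(j \right)} = - \frac{j^{2}}{6}$ ($E{\left(j \right)} = - \frac{j j}{6} = - \frac{j^{2}}{6}$)
$\left(\frac{-4 + F}{21 + z} + E{\left(4 \right)}\right) T = \left(\frac{-4 + \sqrt{6}}{21 - 23} - \frac{4^{2}}{6}\right) \left(-14\right) = \left(\frac{-4 + \sqrt{6}}{-2} - \frac{8}{3}\right) \left(-14\right) = \left(\left(-4 + \sqrt{6}\right) \left(- \frac{1}{2}\right) - \frac{8}{3}\right) \left(-14\right) = \left(\left(2 - \frac{\sqrt{6}}{2}\right) - \frac{8}{3}\right) \left(-14\right) = \left(- \frac{2}{3} - \frac{\sqrt{6}}{2}\right) \left(-14\right) = \frac{28}{3} + 7 \sqrt{6}$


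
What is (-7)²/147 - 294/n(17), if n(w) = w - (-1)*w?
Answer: -424/51 ≈ -8.3137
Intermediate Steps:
n(w) = 2*w (n(w) = w + w = 2*w)
(-7)²/147 - 294/n(17) = (-7)²/147 - 294/(2*17) = 49*(1/147) - 294/34 = ⅓ - 294*1/34 = ⅓ - 147/17 = -424/51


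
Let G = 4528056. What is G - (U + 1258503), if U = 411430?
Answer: 2858123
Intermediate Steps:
G - (U + 1258503) = 4528056 - (411430 + 1258503) = 4528056 - 1*1669933 = 4528056 - 1669933 = 2858123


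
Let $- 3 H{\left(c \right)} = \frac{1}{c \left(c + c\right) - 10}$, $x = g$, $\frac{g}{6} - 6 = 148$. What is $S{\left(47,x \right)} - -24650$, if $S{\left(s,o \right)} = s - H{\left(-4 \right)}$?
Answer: $\frac{1630003}{66} \approx 24697.0$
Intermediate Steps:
$g = 924$ ($g = 36 + 6 \cdot 148 = 36 + 888 = 924$)
$x = 924$
$H{\left(c \right)} = - \frac{1}{3 \left(-10 + 2 c^{2}\right)}$ ($H{\left(c \right)} = - \frac{1}{3 \left(c \left(c + c\right) - 10\right)} = - \frac{1}{3 \left(c 2 c - 10\right)} = - \frac{1}{3 \left(2 c^{2} - 10\right)} = - \frac{1}{3 \left(-10 + 2 c^{2}\right)}$)
$S{\left(s,o \right)} = \frac{1}{66} + s$ ($S{\left(s,o \right)} = s - - \frac{1}{-30 + 6 \left(-4\right)^{2}} = s - - \frac{1}{-30 + 6 \cdot 16} = s - - \frac{1}{-30 + 96} = s - - \frac{1}{66} = s + \frac{1}{66} = \frac{1}{66} + s$)
$S{\left(47,x \right)} - -24650 = \left(\frac{1}{66} + 47\right) - -24650 = \frac{3103}{66} + 24650 = \frac{1630003}{66}$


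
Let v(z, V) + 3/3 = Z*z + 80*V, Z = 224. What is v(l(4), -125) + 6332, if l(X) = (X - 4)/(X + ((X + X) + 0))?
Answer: -3669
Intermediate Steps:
l(X) = (-4 + X)/(3*X) (l(X) = (-4 + X)/(X + (2*X + 0)) = (-4 + X)/(X + 2*X) = (-4 + X)/((3*X)) = (-4 + X)*(1/(3*X)) = (-4 + X)/(3*X))
v(z, V) = -1 + 80*V + 224*z (v(z, V) = -1 + (224*z + 80*V) = -1 + (80*V + 224*z) = -1 + 80*V + 224*z)
v(l(4), -125) + 6332 = (-1 + 80*(-125) + 224*((1/3)*(-4 + 4)/4)) + 6332 = (-1 - 10000 + 224*((1/3)*(1/4)*0)) + 6332 = (-1 - 10000 + 224*0) + 6332 = (-1 - 10000 + 0) + 6332 = -10001 + 6332 = -3669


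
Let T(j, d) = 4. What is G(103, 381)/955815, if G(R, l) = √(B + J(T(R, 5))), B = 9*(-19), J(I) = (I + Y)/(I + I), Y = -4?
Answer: I*√19/318605 ≈ 1.3681e-5*I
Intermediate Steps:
J(I) = (-4 + I)/(2*I) (J(I) = (I - 4)/(I + I) = (-4 + I)/((2*I)) = (-4 + I)*(1/(2*I)) = (-4 + I)/(2*I))
B = -171
G(R, l) = 3*I*√19 (G(R, l) = √(-171 + (½)*(-4 + 4)/4) = √(-171 + (½)*(¼)*0) = √(-171 + 0) = √(-171) = 3*I*√19)
G(103, 381)/955815 = (3*I*√19)/955815 = (3*I*√19)*(1/955815) = I*√19/318605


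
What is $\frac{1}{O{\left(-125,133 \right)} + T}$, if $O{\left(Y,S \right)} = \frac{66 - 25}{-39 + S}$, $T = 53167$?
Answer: $\frac{94}{4997739} \approx 1.8808 \cdot 10^{-5}$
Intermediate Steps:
$O{\left(Y,S \right)} = \frac{41}{-39 + S}$
$\frac{1}{O{\left(-125,133 \right)} + T} = \frac{1}{\frac{41}{-39 + 133} + 53167} = \frac{1}{\frac{41}{94} + 53167} = \frac{1}{\frac{4997739}{94}} = \frac{94}{4997739}$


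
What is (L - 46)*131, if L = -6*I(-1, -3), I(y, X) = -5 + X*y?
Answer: -4454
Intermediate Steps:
L = 12 (L = -6*(-5 - 3*(-1)) = -6*(-5 + 3) = -6*(-2) = 12)
(L - 46)*131 = (12 - 46)*131 = -34*131 = -4454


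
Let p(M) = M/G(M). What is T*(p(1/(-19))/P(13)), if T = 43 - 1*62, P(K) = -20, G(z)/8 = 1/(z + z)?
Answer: 1/1520 ≈ 0.00065789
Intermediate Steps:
G(z) = 4/z (G(z) = 8/(z + z) = 8/((2*z)) = 8*(1/(2*z)) = 4/z)
p(M) = M²/4 (p(M) = M/((4/M)) = M*(M/4) = M²/4)
T = -19 (T = 43 - 62 = -19)
T*(p(1/(-19))/P(13)) = -19*(1/(-19))²/4/(-20) = -19*(-1/19)²/4*(-1)/20 = -19*(¼)*(1/361)*(-1)/20 = -(-1)/(76*20) = -19*(-1/28880) = 1/1520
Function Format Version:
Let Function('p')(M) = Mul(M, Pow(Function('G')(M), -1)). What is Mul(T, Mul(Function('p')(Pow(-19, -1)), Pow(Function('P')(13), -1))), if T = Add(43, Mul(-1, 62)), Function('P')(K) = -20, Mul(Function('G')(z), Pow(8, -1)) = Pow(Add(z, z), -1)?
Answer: Rational(1, 1520) ≈ 0.00065789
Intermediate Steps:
Function('G')(z) = Mul(4, Pow(z, -1)) (Function('G')(z) = Mul(8, Pow(Add(z, z), -1)) = Mul(8, Pow(Mul(2, z), -1)) = Mul(8, Mul(Rational(1, 2), Pow(z, -1))) = Mul(4, Pow(z, -1)))
Function('p')(M) = Mul(Rational(1, 4), Pow(M, 2)) (Function('p')(M) = Mul(M, Pow(Mul(4, Pow(M, -1)), -1)) = Mul(M, Mul(Rational(1, 4), M)) = Mul(Rational(1, 4), Pow(M, 2)))
T = -19 (T = Add(43, -62) = -19)
Mul(T, Mul(Function('p')(Pow(-19, -1)), Pow(Function('P')(13), -1))) = Mul(-19, Mul(Mul(Rational(1, 4), Pow(Pow(-19, -1), 2)), Pow(-20, -1))) = Mul(-19, Mul(Mul(Rational(1, 4), Pow(Rational(-1, 19), 2)), Rational(-1, 20))) = Mul(-19, Mul(Mul(Rational(1, 4), Rational(1, 361)), Rational(-1, 20))) = Mul(-19, Mul(Rational(1, 1444), Rational(-1, 20))) = Mul(-19, Rational(-1, 28880)) = Rational(1, 1520)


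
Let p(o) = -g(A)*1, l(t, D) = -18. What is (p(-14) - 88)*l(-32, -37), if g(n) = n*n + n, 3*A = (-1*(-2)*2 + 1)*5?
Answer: 2984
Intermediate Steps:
A = 25/3 (A = ((-1*(-2)*2 + 1)*5)/3 = ((2*2 + 1)*5)/3 = ((4 + 1)*5)/3 = (5*5)/3 = (1/3)*25 = 25/3 ≈ 8.3333)
g(n) = n + n**2 (g(n) = n**2 + n = n + n**2)
p(o) = -700/9 (p(o) = -25*(1 + 25/3)/3*1 = -25*28/(3*3)*1 = -1*700/9*1 = -700/9*1 = -700/9)
(p(-14) - 88)*l(-32, -37) = (-700/9 - 88)*(-18) = -1492/9*(-18) = 2984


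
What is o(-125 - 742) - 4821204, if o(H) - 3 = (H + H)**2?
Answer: -1814445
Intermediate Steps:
o(H) = 3 + 4*H**2 (o(H) = 3 + (H + H)**2 = 3 + (2*H)**2 = 3 + 4*H**2)
o(-125 - 742) - 4821204 = (3 + 4*(-125 - 742)**2) - 4821204 = (3 + 4*(-867)**2) - 4821204 = (3 + 4*751689) - 4821204 = (3 + 3006756) - 4821204 = 3006759 - 4821204 = -1814445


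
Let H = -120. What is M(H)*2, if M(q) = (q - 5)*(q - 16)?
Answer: 34000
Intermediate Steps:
M(q) = (-16 + q)*(-5 + q) (M(q) = (-5 + q)*(-16 + q) = (-16 + q)*(-5 + q))
M(H)*2 = (80 + (-120)² - 21*(-120))*2 = (80 + 14400 + 2520)*2 = 17000*2 = 34000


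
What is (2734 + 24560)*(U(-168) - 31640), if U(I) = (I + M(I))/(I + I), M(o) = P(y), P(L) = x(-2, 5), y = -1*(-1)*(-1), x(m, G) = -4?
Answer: -12089954633/14 ≈ -8.6357e+8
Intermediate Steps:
y = -1 (y = 1*(-1) = -1)
P(L) = -4
M(o) = -4
U(I) = (-4 + I)/(2*I) (U(I) = (I - 4)/(I + I) = (-4 + I)/((2*I)) = (-4 + I)*(1/(2*I)) = (-4 + I)/(2*I))
(2734 + 24560)*(U(-168) - 31640) = (2734 + 24560)*((½)*(-4 - 168)/(-168) - 31640) = 27294*((½)*(-1/168)*(-172) - 31640) = 27294*(43/84 - 31640) = 27294*(-2657717/84) = -12089954633/14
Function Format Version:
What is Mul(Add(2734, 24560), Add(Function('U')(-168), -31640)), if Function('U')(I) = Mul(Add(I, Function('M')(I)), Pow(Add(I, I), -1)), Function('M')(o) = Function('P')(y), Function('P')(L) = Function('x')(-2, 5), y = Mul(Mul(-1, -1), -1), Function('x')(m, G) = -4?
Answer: Rational(-12089954633, 14) ≈ -8.6357e+8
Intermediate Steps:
y = -1 (y = Mul(1, -1) = -1)
Function('P')(L) = -4
Function('M')(o) = -4
Function('U')(I) = Mul(Rational(1, 2), Pow(I, -1), Add(-4, I)) (Function('U')(I) = Mul(Add(I, -4), Pow(Add(I, I), -1)) = Mul(Add(-4, I), Pow(Mul(2, I), -1)) = Mul(Add(-4, I), Mul(Rational(1, 2), Pow(I, -1))) = Mul(Rational(1, 2), Pow(I, -1), Add(-4, I)))
Mul(Add(2734, 24560), Add(Function('U')(-168), -31640)) = Mul(Add(2734, 24560), Add(Mul(Rational(1, 2), Pow(-168, -1), Add(-4, -168)), -31640)) = Mul(27294, Add(Mul(Rational(1, 2), Rational(-1, 168), -172), -31640)) = Mul(27294, Add(Rational(43, 84), -31640)) = Mul(27294, Rational(-2657717, 84)) = Rational(-12089954633, 14)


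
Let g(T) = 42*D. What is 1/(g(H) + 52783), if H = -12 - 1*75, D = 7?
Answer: 1/53077 ≈ 1.8841e-5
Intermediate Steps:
H = -87 (H = -12 - 75 = -87)
g(T) = 294 (g(T) = 42*7 = 294)
1/(g(H) + 52783) = 1/(294 + 52783) = 1/53077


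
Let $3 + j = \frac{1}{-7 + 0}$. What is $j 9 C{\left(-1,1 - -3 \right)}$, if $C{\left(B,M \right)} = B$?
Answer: $\frac{198}{7} \approx 28.286$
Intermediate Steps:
$j = - \frac{22}{7}$ ($j = -3 + \frac{1}{-7 + 0} = -3 + \frac{1}{-7} = -3 - \frac{1}{7} = - \frac{22}{7} \approx -3.1429$)
$j 9 C{\left(-1,1 - -3 \right)} = \left(- \frac{22}{7}\right) 9 \left(-1\right) = \left(- \frac{198}{7}\right) \left(-1\right) = \frac{198}{7}$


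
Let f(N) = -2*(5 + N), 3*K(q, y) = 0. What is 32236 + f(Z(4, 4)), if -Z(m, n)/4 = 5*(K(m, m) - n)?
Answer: 32066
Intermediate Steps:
K(q, y) = 0 (K(q, y) = (⅓)*0 = 0)
Z(m, n) = 20*n (Z(m, n) = -20*(0 - n) = -20*(-n) = -(-20)*n = 20*n)
f(N) = -10 - 2*N
32236 + f(Z(4, 4)) = 32236 + (-10 - 40*4) = 32236 + (-10 - 2*80) = 32236 + (-10 - 160) = 32236 - 170 = 32066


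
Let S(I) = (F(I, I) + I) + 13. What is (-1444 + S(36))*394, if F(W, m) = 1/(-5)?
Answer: -2748544/5 ≈ -5.4971e+5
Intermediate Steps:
F(W, m) = -⅕ (F(W, m) = 1*(-⅕) = -⅕)
S(I) = 64/5 + I (S(I) = (-⅕ + I) + 13 = 64/5 + I)
(-1444 + S(36))*394 = (-1444 + (64/5 + 36))*394 = (-1444 + 244/5)*394 = -6976/5*394 = -2748544/5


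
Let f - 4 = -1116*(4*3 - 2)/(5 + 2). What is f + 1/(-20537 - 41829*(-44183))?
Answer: -30674414999089/19288618846 ≈ -1590.3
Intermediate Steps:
f = -11132/7 (f = 4 - 1116*(4*3 - 2)/(5 + 2) = 4 - 1116*(12 - 2)/7 = 4 - 11160/7 = -11132/7 ≈ -1590.3)
f + 1/(-20537 - 41829*(-44183)) = -11132/7 + 1/(-20537 - 41829*(-44183)) = -11132/7 - 1/44183/(-62366) = -11132/7 - 1/62366*(-1/44183) = -11132/7 + 1/2755516978 = -30674414999089/19288618846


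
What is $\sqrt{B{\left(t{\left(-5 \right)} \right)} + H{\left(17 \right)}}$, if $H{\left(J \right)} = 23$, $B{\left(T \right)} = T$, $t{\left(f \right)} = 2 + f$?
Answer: $2 \sqrt{5} \approx 4.4721$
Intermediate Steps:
$\sqrt{B{\left(t{\left(-5 \right)} \right)} + H{\left(17 \right)}} = \sqrt{\left(2 - 5\right) + 23} = \sqrt{-3 + 23} = \sqrt{20} = 2 \sqrt{5}$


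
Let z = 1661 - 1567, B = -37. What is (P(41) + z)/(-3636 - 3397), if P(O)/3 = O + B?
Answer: -106/7033 ≈ -0.015072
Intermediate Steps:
z = 94
P(O) = -111 + 3*O (P(O) = 3*(O - 37) = 3*(-37 + O) = -111 + 3*O)
(P(41) + z)/(-3636 - 3397) = ((-111 + 3*41) + 94)/(-3636 - 3397) = ((-111 + 123) + 94)/(-7033) = (12 + 94)*(-1/7033) = 106*(-1/7033) = -106/7033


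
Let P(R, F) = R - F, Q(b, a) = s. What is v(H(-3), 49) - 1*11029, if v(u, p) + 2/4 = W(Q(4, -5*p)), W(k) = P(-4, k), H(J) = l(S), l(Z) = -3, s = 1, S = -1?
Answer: -22069/2 ≈ -11035.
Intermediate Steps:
H(J) = -3
Q(b, a) = 1
W(k) = -4 - k
v(u, p) = -11/2 (v(u, p) = -1/2 + (-4 - 1*1) = -1/2 + (-4 - 1) = -1/2 - 5 = -11/2)
v(H(-3), 49) - 1*11029 = -11/2 - 1*11029 = -11/2 - 11029 = -22069/2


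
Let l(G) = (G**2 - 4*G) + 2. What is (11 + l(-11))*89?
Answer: 15842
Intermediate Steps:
l(G) = 2 + G**2 - 4*G
(11 + l(-11))*89 = (11 + (2 + (-11)**2 - 4*(-11)))*89 = (11 + (2 + 121 + 44))*89 = (11 + 167)*89 = 178*89 = 15842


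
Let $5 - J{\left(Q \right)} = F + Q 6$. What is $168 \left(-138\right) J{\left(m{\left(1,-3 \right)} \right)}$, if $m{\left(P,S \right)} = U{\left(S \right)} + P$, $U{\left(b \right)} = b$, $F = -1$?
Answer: $-417312$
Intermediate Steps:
$m{\left(P,S \right)} = P + S$ ($m{\left(P,S \right)} = S + P = P + S$)
$J{\left(Q \right)} = 6 - 6 Q$ ($J{\left(Q \right)} = 5 - \left(-1 + Q 6\right) = 5 - \left(-1 + 6 Q\right) = 6 - 6 Q$)
$168 \left(-138\right) J{\left(m{\left(1,-3 \right)} \right)} = 168 \left(-138\right) \left(6 - 6 \left(1 - 3\right)\right) = - 23184 \left(6 - -12\right) = - 23184 \left(6 + 12\right) = \left(-23184\right) 18 = -417312$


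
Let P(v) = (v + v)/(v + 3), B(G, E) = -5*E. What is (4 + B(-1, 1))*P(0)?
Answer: 0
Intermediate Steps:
P(v) = 2*v/(3 + v) (P(v) = (2*v)/(3 + v) = 2*v/(3 + v))
(4 + B(-1, 1))*P(0) = (4 - 5*1)*(2*0/(3 + 0)) = (4 - 5)*(2*0/3) = -2*0/3 = -1*0 = 0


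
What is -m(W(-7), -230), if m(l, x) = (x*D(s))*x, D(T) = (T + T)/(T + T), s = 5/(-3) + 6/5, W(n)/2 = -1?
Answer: -52900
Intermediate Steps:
W(n) = -2 (W(n) = 2*(-1) = -2)
s = -7/15 (s = 5*(-⅓) + 6*(⅕) = -5/3 + 6/5 = -7/15 ≈ -0.46667)
D(T) = 1 (D(T) = (2*T)/((2*T)) = (2*T)*(1/(2*T)) = 1)
m(l, x) = x² (m(l, x) = (x*1)*x = x*x = x²)
-m(W(-7), -230) = -1*(-230)² = -1*52900 = -52900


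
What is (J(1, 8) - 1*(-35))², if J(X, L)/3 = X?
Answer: 1444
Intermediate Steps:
J(X, L) = 3*X
(J(1, 8) - 1*(-35))² = (3*1 - 1*(-35))² = (3 + 35)² = 38² = 1444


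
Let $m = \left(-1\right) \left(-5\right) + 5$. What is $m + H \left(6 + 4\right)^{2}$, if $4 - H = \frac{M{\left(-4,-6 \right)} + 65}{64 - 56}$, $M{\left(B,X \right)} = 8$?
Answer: $- \frac{1005}{2} \approx -502.5$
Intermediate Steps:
$m = 10$ ($m = 5 + 5 = 10$)
$H = - \frac{41}{8}$ ($H = 4 - \frac{8 + 65}{64 - 56} = 4 - \frac{73}{8} = - \frac{41}{8} \approx -5.125$)
$m + H \left(6 + 4\right)^{2} = 10 - \frac{41 \left(6 + 4\right)^{2}}{8} = 10 - \frac{41 \cdot 10^{2}}{8} = 10 - \frac{1025}{2} = - \frac{1005}{2}$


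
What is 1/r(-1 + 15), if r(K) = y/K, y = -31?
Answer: -14/31 ≈ -0.45161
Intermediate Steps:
r(K) = -31/K
1/r(-1 + 15) = 1/(-31/(-1 + 15)) = 1/(-31/14) = -14/31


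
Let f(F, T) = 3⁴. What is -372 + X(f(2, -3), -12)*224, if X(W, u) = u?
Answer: -3060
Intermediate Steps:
f(F, T) = 81
-372 + X(f(2, -3), -12)*224 = -372 - 12*224 = -372 - 2688 = -3060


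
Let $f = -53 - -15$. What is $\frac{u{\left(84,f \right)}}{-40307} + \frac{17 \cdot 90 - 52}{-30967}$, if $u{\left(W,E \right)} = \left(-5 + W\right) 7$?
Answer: $- \frac{76698497}{1248186869} \approx -0.061448$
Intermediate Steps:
$f = -38$ ($f = -53 + 15 = -38$)
$u{\left(W,E \right)} = -35 + 7 W$
$\frac{u{\left(84,f \right)}}{-40307} + \frac{17 \cdot 90 - 52}{-30967} = \frac{-35 + 7 \cdot 84}{-40307} + \frac{17 \cdot 90 - 52}{-30967} = \left(-35 + 588\right) \left(- \frac{1}{40307}\right) + \left(1530 - 52\right) \left(- \frac{1}{30967}\right) = 553 \left(- \frac{1}{40307}\right) + 1478 \left(- \frac{1}{30967}\right) = - \frac{553}{40307} - \frac{1478}{30967} = - \frac{76698497}{1248186869}$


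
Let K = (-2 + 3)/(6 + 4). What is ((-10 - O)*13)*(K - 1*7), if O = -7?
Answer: 2691/10 ≈ 269.10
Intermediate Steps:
K = 1/10 ≈ 0.10000
((-10 - O)*13)*(K - 1*7) = ((-10 - 1*(-7))*13)*(1/10 - 1*7) = ((-10 + 7)*13)*(1/10 - 7) = -3*13*(-69/10) = -39*(-69/10) = 2691/10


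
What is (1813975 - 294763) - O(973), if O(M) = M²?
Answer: 572483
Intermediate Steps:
(1813975 - 294763) - O(973) = (1813975 - 294763) - 1*973² = 1519212 - 1*946729 = 1519212 - 946729 = 572483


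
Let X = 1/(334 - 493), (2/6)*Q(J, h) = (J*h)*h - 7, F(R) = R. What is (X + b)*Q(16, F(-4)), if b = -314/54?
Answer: -691390/159 ≈ -4348.4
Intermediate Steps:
Q(J, h) = -21 + 3*J*h² (Q(J, h) = 3*((J*h)*h - 7) = 3*(J*h² - 7) = 3*(-7 + J*h²) = -21 + 3*J*h²)
b = -157/27 (b = -314*1/54 = -157/27 ≈ -5.8148)
X = -1/159 (X = 1/(-159) = -1/159 ≈ -0.0062893)
(X + b)*Q(16, F(-4)) = (-1/159 - 157/27)*(-21 + 3*16*(-4)²) = -8330*(-21 + 3*16*16)/1431 = -8330*(-21 + 768)/1431 = -8330/1431*747 = -691390/159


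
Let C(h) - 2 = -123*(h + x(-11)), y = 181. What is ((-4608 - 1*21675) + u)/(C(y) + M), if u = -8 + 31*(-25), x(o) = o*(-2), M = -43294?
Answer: 27066/68261 ≈ 0.39651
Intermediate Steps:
x(o) = -2*o
C(h) = -2704 - 123*h (C(h) = 2 - 123*(h - 2*(-11)) = 2 - 123*(h + 22) = 2 - 123*(22 + h) = 2 + (-2706 - 123*h) = -2704 - 123*h)
u = -783 (u = -8 - 775 = -783)
((-4608 - 1*21675) + u)/(C(y) + M) = ((-4608 - 1*21675) - 783)/((-2704 - 123*181) - 43294) = ((-4608 - 21675) - 783)/((-2704 - 22263) - 43294) = (-26283 - 783)/(-24967 - 43294) = -27066/(-68261) = -27066*(-1/68261) = 27066/68261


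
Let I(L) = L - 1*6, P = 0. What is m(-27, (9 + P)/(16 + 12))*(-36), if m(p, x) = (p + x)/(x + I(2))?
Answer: -26892/103 ≈ -261.09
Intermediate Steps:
I(L) = -6 + L (I(L) = L - 6 = -6 + L)
m(p, x) = (p + x)/(-4 + x) (m(p, x) = (p + x)/(x + (-6 + 2)) = (p + x)/(x - 4) = (p + x)/(-4 + x))
m(-27, (9 + P)/(16 + 12))*(-36) = ((-27 + (9 + 0)/(16 + 12))/(-4 + (9 + 0)/(16 + 12)))*(-36) = ((-27 + 9/28)/(-4 + 9/28))*(-36) = (-747/28/(-103/28))*(-36) = -28/103*(-747/28)*(-36) = (747/103)*(-36) = -26892/103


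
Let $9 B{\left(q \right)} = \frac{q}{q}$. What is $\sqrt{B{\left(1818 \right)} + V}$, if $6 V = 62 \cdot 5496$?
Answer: $\frac{\sqrt{511129}}{3} \approx 238.31$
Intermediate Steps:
$V = 56792$ ($V = \frac{62 \cdot 5496}{6} = \frac{1}{6} \cdot 340752 = 56792$)
$B{\left(q \right)} = \frac{1}{9}$ ($B{\left(q \right)} = \frac{q \frac{1}{q}}{9} = \frac{1}{9} \cdot 1 = \frac{1}{9}$)
$\sqrt{B{\left(1818 \right)} + V} = \sqrt{\frac{1}{9} + 56792} = \sqrt{\frac{511129}{9}} = \frac{\sqrt{511129}}{3}$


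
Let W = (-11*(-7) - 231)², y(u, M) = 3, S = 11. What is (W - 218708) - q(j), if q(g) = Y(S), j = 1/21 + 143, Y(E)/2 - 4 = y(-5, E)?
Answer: -195006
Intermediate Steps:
Y(E) = 14 (Y(E) = 8 + 2*3 = 8 + 6 = 14)
W = 23716 (W = (77 - 231)² = (-154)² = 23716)
j = 3004/21 (j = 1/21 + 143 = 3004/21 ≈ 143.05)
q(g) = 14
(W - 218708) - q(j) = (23716 - 218708) - 1*14 = -194992 - 14 = -195006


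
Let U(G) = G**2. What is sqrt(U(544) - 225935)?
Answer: sqrt(70001) ≈ 264.58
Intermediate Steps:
sqrt(U(544) - 225935) = sqrt(544**2 - 225935) = sqrt(295936 - 225935) = sqrt(70001)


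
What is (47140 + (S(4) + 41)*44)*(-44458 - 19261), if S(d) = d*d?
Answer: -3163520912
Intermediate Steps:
S(d) = d²
(47140 + (S(4) + 41)*44)*(-44458 - 19261) = (47140 + (4² + 41)*44)*(-44458 - 19261) = (47140 + (16 + 41)*44)*(-63719) = (47140 + 57*44)*(-63719) = (47140 + 2508)*(-63719) = 49648*(-63719) = -3163520912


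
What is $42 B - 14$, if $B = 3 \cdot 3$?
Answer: $364$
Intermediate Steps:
$B = 9$
$42 B - 14 = 42 \cdot 9 - 14 = 378 - 14 = 364$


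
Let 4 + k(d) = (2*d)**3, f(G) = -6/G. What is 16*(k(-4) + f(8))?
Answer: -8268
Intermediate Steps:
k(d) = -4 + 8*d**3 (k(d) = -4 + (2*d)**3 = -4 + 8*d**3)
16*(k(-4) + f(8)) = 16*((-4 + 8*(-4)**3) - 6/8) = 16*((-4 + 8*(-64)) - 6*1/8) = 16*((-4 - 512) - 3/4) = 16*(-516 - 3/4) = 16*(-2067/4) = -8268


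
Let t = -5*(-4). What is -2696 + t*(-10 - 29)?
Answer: -3476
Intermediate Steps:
t = 20
-2696 + t*(-10 - 29) = -2696 + 20*(-10 - 29) = -2696 + 20*(-39) = -2696 - 780 = -3476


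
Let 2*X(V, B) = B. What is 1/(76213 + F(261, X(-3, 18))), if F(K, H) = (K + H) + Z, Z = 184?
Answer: 1/76667 ≈ 1.3043e-5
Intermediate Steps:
X(V, B) = B/2
F(K, H) = 184 + H + K (F(K, H) = (K + H) + 184 = (H + K) + 184 = 184 + H + K)
1/(76213 + F(261, X(-3, 18))) = 1/(76213 + (184 + (½)*18 + 261)) = 1/(76213 + (184 + 9 + 261)) = 1/(76213 + 454) = 1/76667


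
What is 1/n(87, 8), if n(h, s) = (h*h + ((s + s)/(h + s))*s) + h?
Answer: 95/727448 ≈ 0.00013059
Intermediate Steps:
n(h, s) = h + h**2 + 2*s**2/(h + s) (n(h, s) = (h**2 + ((2*s)/(h + s))*s) + h = (h**2 + (2*s/(h + s))*s) + h = (h**2 + 2*s**2/(h + s)) + h = h + h**2 + 2*s**2/(h + s))
1/n(87, 8) = 1/((87**2 + 87**3 + 2*8**2 + 87*8 + 8*87**2)/(87 + 8)) = 1/((7569 + 658503 + 2*64 + 696 + 8*7569)/95) = 1/((7569 + 658503 + 128 + 696 + 60552)/95) = 1/((1/95)*727448) = 1/(727448/95) = 95/727448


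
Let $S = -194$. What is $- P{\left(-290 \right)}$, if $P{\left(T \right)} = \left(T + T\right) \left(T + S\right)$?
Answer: $-280720$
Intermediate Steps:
$P{\left(T \right)} = 2 T \left(-194 + T\right)$ ($P{\left(T \right)} = \left(T + T\right) \left(T - 194\right) = 2 T \left(-194 + T\right)$)
$- P{\left(-290 \right)} = - 2 \left(-290\right) \left(-194 - 290\right) = - 2 \left(-290\right) \left(-484\right) = \left(-1\right) 280720 = -280720$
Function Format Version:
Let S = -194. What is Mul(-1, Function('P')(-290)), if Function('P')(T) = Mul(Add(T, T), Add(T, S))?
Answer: -280720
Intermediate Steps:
Function('P')(T) = Mul(2, T, Add(-194, T)) (Function('P')(T) = Mul(Add(T, T), Add(T, -194)) = Mul(Mul(2, T), Add(-194, T)) = Mul(2, T, Add(-194, T)))
Mul(-1, Function('P')(-290)) = Mul(-1, Mul(2, -290, Add(-194, -290))) = Mul(-1, Mul(2, -290, -484)) = Mul(-1, 280720) = -280720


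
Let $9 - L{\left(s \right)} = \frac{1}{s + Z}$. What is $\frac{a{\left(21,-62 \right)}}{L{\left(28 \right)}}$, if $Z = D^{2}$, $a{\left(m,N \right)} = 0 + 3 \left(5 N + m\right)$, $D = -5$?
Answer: $- \frac{2703}{28} \approx -96.536$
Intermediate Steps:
$a{\left(m,N \right)} = 3 m + 15 N$ ($a{\left(m,N \right)} = 0 + 3 \left(m + 5 N\right) = 0 + \left(3 m + 15 N\right) = 3 m + 15 N$)
$Z = 25$ ($Z = \left(-5\right)^{2} = 25$)
$L{\left(s \right)} = 9 - \frac{1}{25 + s}$ ($L{\left(s \right)} = 9 - \frac{1}{s + 25} = 9 - \frac{1}{25 + s}$)
$\frac{a{\left(21,-62 \right)}}{L{\left(28 \right)}} = \frac{3 \cdot 21 + 15 \left(-62\right)}{\frac{1}{25 + 28} \left(224 + 9 \cdot 28\right)} = \frac{63 - 930}{\frac{1}{53} \left(224 + 252\right)} = - \frac{867}{\frac{1}{53} \cdot 476} = - \frac{867}{\frac{476}{53}} = \left(-867\right) \frac{53}{476} = - \frac{2703}{28}$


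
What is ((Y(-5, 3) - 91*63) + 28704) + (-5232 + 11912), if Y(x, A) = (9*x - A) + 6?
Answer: 29609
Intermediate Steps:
Y(x, A) = 6 - A + 9*x (Y(x, A) = (-A + 9*x) + 6 = 6 - A + 9*x)
((Y(-5, 3) - 91*63) + 28704) + (-5232 + 11912) = (((6 - 1*3 + 9*(-5)) - 91*63) + 28704) + (-5232 + 11912) = (((6 - 3 - 45) - 5733) + 28704) + 6680 = ((-42 - 5733) + 28704) + 6680 = (-5775 + 28704) + 6680 = 22929 + 6680 = 29609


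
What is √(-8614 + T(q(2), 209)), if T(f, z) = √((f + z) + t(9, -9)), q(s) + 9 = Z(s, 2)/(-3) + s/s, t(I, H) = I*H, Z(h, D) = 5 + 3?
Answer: √(-77526 + 12*√66)/3 ≈ 92.753*I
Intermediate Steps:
Z(h, D) = 8
t(I, H) = H*I
q(s) = -32/3 (q(s) = -9 + (8/(-3) + s/s) = -9 + (8*(-⅓) + 1) = -9 + (-8/3 + 1) = -9 - 5/3 = -32/3)
T(f, z) = √(-81 + f + z) (T(f, z) = √((f + z) - 9*9) = √((f + z) - 81) = √(-81 + f + z))
√(-8614 + T(q(2), 209)) = √(-8614 + √(-81 - 32/3 + 209)) = √(-8614 + √(352/3)) = √(-8614 + 4*√66/3)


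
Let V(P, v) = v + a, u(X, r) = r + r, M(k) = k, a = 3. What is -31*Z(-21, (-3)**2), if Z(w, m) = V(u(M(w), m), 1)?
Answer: -124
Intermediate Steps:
u(X, r) = 2*r
V(P, v) = 3 + v (V(P, v) = v + 3 = 3 + v)
Z(w, m) = 4 (Z(w, m) = 3 + 1 = 4)
-31*Z(-21, (-3)**2) = -31*4 = -124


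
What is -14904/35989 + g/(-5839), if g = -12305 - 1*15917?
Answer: 928657102/210139771 ≈ 4.4192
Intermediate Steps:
g = -28222 (g = -12305 - 15917 = -28222)
-14904/35989 + g/(-5839) = -14904/35989 - 28222/(-5839) = -14904*1/35989 - 28222*(-1/5839) = -14904/35989 + 28222/5839 = 928657102/210139771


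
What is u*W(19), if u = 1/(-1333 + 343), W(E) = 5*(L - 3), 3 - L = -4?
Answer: -2/99 ≈ -0.020202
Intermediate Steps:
L = 7 (L = 3 - 1*(-4) = 3 + 4 = 7)
W(E) = 20 (W(E) = 5*(7 - 3) = 5*4 = 20)
u = -1/990 (u = 1/(-990) = -1/990 ≈ -0.0010101)
u*W(19) = -1/990*20 = -2/99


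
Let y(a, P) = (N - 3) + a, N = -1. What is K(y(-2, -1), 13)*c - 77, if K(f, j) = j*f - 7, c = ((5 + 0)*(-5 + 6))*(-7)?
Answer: 2898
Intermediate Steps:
y(a, P) = -4 + a (y(a, P) = (-1 - 3) + a = -4 + a)
c = -35 (c = (5*1)*(-7) = 5*(-7) = -35)
K(f, j) = -7 + f*j (K(f, j) = f*j - 7 = -7 + f*j)
K(y(-2, -1), 13)*c - 77 = (-7 + (-4 - 2)*13)*(-35) - 77 = (-7 - 6*13)*(-35) - 77 = (-7 - 78)*(-35) - 77 = -85*(-35) - 77 = 2975 - 77 = 2898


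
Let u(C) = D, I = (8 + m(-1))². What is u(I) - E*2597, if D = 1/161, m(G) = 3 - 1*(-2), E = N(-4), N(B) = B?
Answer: 1672469/161 ≈ 10388.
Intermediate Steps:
E = -4
m(G) = 5 (m(G) = 3 + 2 = 5)
D = 1/161 ≈ 0.0062112
I = 169 (I = (8 + 5)² = 13² = 169)
u(C) = 1/161
u(I) - E*2597 = 1/161 - (-4)*2597 = 1/161 - 1*(-10388) = 1/161 + 10388 = 1672469/161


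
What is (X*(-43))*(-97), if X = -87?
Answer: -362877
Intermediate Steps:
(X*(-43))*(-97) = -87*(-43)*(-97) = 3741*(-97) = -362877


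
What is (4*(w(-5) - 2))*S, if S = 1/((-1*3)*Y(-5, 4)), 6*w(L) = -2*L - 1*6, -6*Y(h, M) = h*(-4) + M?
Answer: -4/9 ≈ -0.44444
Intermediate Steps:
Y(h, M) = -M/6 + 2*h/3 (Y(h, M) = -(h*(-4) + M)/6 = -(-4*h + M)/6 = -(M - 4*h)/6 = -M/6 + 2*h/3)
w(L) = -1 - L/3 (w(L) = (-2*L - 1*6)/6 = (-2*L - 6)/6 = (-6 - 2*L)/6 = -1 - L/3)
S = 1/12 (S = 1/((-1*3)*(-⅙*4 + (⅔)*(-5))) = 1/(-3*(-⅔ - 10/3)) = 1/(-3*(-4)) = 1/12 ≈ 0.083333)
(4*(w(-5) - 2))*S = (4*((-1 - ⅓*(-5)) - 2))*(1/12) = (4*((-1 + 5/3) - 2))*(1/12) = (4*(⅔ - 2))*(1/12) = (4*(-4/3))*(1/12) = -16/3*1/12 = -4/9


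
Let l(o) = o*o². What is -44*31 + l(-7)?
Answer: -1707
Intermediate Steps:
l(o) = o³
-44*31 + l(-7) = -44*31 + (-7)³ = -1364 - 343 = -1707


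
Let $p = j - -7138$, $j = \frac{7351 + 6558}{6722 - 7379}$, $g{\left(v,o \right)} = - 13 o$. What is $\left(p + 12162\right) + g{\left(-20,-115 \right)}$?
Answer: $\frac{13648406}{657} \approx 20774.0$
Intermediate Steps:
$j = - \frac{13909}{657}$ ($j = \frac{13909}{-657} = 13909 \left(- \frac{1}{657}\right) = - \frac{13909}{657} \approx -21.17$)
$p = \frac{4675757}{657}$ ($p = - \frac{13909}{657} - -7138 = - \frac{13909}{657} + 7138 = \frac{4675757}{657} \approx 7116.8$)
$\left(p + 12162\right) + g{\left(-20,-115 \right)} = \left(\frac{4675757}{657} + 12162\right) - -1495 = \frac{12666191}{657} + 1495 = \frac{13648406}{657}$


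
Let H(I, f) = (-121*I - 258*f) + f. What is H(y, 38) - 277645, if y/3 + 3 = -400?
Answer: -141122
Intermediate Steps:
y = -1209 (y = -9 + 3*(-400) = -9 - 1200 = -1209)
H(I, f) = -257*f - 121*I (H(I, f) = (-258*f - 121*I) + f = -257*f - 121*I)
H(y, 38) - 277645 = (-257*38 - 121*(-1209)) - 277645 = (-9766 + 146289) - 277645 = 136523 - 277645 = -141122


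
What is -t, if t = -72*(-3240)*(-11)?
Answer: 2566080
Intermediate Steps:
t = -2566080 (t = 233280*(-11) = -2566080)
-t = -1*(-2566080) = 2566080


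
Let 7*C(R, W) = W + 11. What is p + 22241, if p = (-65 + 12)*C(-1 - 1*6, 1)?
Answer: 155051/7 ≈ 22150.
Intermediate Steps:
C(R, W) = 11/7 + W/7 (C(R, W) = (W + 11)/7 = (11 + W)/7 = 11/7 + W/7)
p = -636/7 (p = (-65 + 12)*(11/7 + (⅐)*1) = -53*(11/7 + ⅐) = -53*12/7 = -636/7 ≈ -90.857)
p + 22241 = -636/7 + 22241 = 155051/7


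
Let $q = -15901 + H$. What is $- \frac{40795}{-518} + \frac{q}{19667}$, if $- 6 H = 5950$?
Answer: $\frac{2380694591}{30562518} \approx 77.896$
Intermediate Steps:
$H = - \frac{2975}{3}$ ($H = \left(- \frac{1}{6}\right) 5950 = - \frac{2975}{3} \approx -991.67$)
$q = - \frac{50678}{3}$ ($q = -15901 - \frac{2975}{3} = - \frac{50678}{3} \approx -16893.0$)
$- \frac{40795}{-518} + \frac{q}{19667} = - \frac{40795}{-518} - \frac{50678}{3 \cdot 19667} = \left(-40795\right) \left(- \frac{1}{518}\right) - \frac{50678}{59001} = \frac{40795}{518} - \frac{50678}{59001} = \frac{2380694591}{30562518}$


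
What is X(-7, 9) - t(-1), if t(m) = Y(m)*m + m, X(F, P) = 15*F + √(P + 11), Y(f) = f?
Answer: -105 + 2*√5 ≈ -100.53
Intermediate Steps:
X(F, P) = √(11 + P) + 15*F (X(F, P) = 15*F + √(11 + P) = √(11 + P) + 15*F)
t(m) = m + m² (t(m) = m*m + m = m² + m = m + m²)
X(-7, 9) - t(-1) = (√(11 + 9) + 15*(-7)) - (-1)*(1 - 1) = (√20 - 105) - (-1)*0 = (2*√5 - 105) - 1*0 = (-105 + 2*√5) + 0 = -105 + 2*√5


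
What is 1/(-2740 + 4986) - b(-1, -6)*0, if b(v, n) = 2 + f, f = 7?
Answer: 1/2246 ≈ 0.00044524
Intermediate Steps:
b(v, n) = 9 (b(v, n) = 2 + 7 = 9)
1/(-2740 + 4986) - b(-1, -6)*0 = 1/(-2740 + 4986) - 9*0 = 1/2246 - 1*0 = 1/2246 + 0 = 1/2246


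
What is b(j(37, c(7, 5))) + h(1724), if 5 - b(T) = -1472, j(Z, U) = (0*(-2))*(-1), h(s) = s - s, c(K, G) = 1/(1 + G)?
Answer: 1477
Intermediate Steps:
h(s) = 0
j(Z, U) = 0 (j(Z, U) = 0*(-1) = 0)
b(T) = 1477 (b(T) = 5 - 1*(-1472) = 5 + 1472 = 1477)
b(j(37, c(7, 5))) + h(1724) = 1477 + 0 = 1477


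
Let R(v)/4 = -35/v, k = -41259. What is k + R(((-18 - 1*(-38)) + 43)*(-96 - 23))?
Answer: -44188369/1071 ≈ -41259.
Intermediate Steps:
R(v) = -140/v (R(v) = 4*(-35/v) = -140/v)
k + R(((-18 - 1*(-38)) + 43)*(-96 - 23)) = -41259 - 140*1/((-96 - 23)*((-18 - 1*(-38)) + 43)) = -41259 - 140*(-1/(119*((-18 + 38) + 43))) = -41259 - 140*(-1/(119*(20 + 43))) = -41259 - 140/(63*(-119)) = -41259 - 140/(-7497) = -41259 - 140*(-1/7497) = -41259 + 20/1071 = -44188369/1071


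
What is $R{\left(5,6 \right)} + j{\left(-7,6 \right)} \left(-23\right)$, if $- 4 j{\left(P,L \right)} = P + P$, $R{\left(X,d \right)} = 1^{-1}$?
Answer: $- \frac{159}{2} \approx -79.5$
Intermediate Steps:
$R{\left(X,d \right)} = 1$
$j{\left(P,L \right)} = - \frac{P}{2}$ ($j{\left(P,L \right)} = - \frac{P + P}{4} = - \frac{2 P}{4} = - \frac{P}{2}$)
$R{\left(5,6 \right)} + j{\left(-7,6 \right)} \left(-23\right) = 1 + \left(- \frac{1}{2}\right) \left(-7\right) \left(-23\right) = 1 + \frac{7}{2} \left(-23\right) = 1 - \frac{161}{2} = - \frac{159}{2}$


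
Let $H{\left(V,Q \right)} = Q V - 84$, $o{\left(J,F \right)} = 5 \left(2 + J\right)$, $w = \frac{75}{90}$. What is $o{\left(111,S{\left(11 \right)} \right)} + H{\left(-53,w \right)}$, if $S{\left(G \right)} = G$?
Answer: $\frac{2621}{6} \approx 436.83$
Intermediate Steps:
$w = \frac{5}{6}$ ($w = 75 \cdot \frac{1}{90} = \frac{5}{6} \approx 0.83333$)
$o{\left(J,F \right)} = 10 + 5 J$
$H{\left(V,Q \right)} = -84 + Q V$
$o{\left(111,S{\left(11 \right)} \right)} + H{\left(-53,w \right)} = \left(10 + 5 \cdot 111\right) + \left(-84 + \frac{5}{6} \left(-53\right)\right) = \left(10 + 555\right) - \frac{769}{6} = 565 - \frac{769}{6} = \frac{2621}{6}$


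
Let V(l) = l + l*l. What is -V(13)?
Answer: -182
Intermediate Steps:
V(l) = l + l²
-V(13) = -13*(1 + 13) = -13*14 = -1*182 = -182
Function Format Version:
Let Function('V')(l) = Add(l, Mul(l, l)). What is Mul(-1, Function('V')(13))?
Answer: -182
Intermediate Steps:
Function('V')(l) = Add(l, Pow(l, 2))
Mul(-1, Function('V')(13)) = Mul(-1, Mul(13, Add(1, 13))) = Mul(-1, Mul(13, 14)) = Mul(-1, 182) = -182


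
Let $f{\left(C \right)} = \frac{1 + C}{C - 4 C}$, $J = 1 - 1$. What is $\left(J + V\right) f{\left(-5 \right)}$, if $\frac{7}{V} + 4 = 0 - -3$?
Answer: $\frac{28}{15} \approx 1.8667$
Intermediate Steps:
$V = -7$ ($V = \frac{7}{-4 + \left(0 - -3\right)} = \frac{7}{-4 + \left(0 + 3\right)} = \frac{7}{-4 + 3} = \frac{7}{-1} = 7 \left(-1\right) = -7$)
$J = 0$ ($J = 1 - 1 = 0$)
$f{\left(C \right)} = - \frac{1 + C}{3 C}$ ($f{\left(C \right)} = \frac{1 + C}{\left(-3\right) C} = \left(1 + C\right) \left(- \frac{1}{3 C}\right) = - \frac{1 + C}{3 C}$)
$\left(J + V\right) f{\left(-5 \right)} = \left(0 - 7\right) \frac{-1 - -5}{3 \left(-5\right)} = - 7 \cdot \frac{1}{3} \left(- \frac{1}{5}\right) \left(-1 + 5\right) = - 7 \cdot \frac{1}{3} \left(- \frac{1}{5}\right) 4 = \left(-7\right) \left(- \frac{4}{15}\right) = \frac{28}{15}$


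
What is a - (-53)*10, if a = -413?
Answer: 117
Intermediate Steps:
a - (-53)*10 = -413 - (-53)*10 = -413 - 1*(-530) = -413 + 530 = 117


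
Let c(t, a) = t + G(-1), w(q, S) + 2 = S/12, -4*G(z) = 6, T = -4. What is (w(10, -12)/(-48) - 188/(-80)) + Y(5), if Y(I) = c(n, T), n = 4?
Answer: 393/80 ≈ 4.9125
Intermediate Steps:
G(z) = -3/2 (G(z) = -¼*6 = -3/2)
w(q, S) = -2 + S/12
c(t, a) = -3/2 + t (c(t, a) = t - 3/2 = -3/2 + t)
Y(I) = 5/2 (Y(I) = -3/2 + 4 = 5/2)
(w(10, -12)/(-48) - 188/(-80)) + Y(5) = ((-2 + (1/12)*(-12))/(-48) - 188/(-80)) + 5/2 = ((-2 - 1)*(-1/48) - 188*(-1/80)) + 5/2 = (-3*(-1/48) + 47/20) + 5/2 = (1/16 + 47/20) + 5/2 = 193/80 + 5/2 = 393/80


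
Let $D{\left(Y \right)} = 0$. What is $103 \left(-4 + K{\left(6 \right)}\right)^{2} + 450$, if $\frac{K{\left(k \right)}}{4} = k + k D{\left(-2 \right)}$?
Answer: $41650$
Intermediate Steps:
$K{\left(k \right)} = 4 k$ ($K{\left(k \right)} = 4 \left(k + k 0\right) = 4 \left(k + 0\right) = 4 k$)
$103 \left(-4 + K{\left(6 \right)}\right)^{2} + 450 = 103 \left(-4 + 4 \cdot 6\right)^{2} + 450 = 103 \left(-4 + 24\right)^{2} + 450 = 103 \cdot 20^{2} + 450 = 103 \cdot 400 + 450 = 41200 + 450 = 41650$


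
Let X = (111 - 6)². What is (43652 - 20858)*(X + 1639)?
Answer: 288663216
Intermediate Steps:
X = 11025 (X = 105² = 11025)
(43652 - 20858)*(X + 1639) = (43652 - 20858)*(11025 + 1639) = 22794*12664 = 288663216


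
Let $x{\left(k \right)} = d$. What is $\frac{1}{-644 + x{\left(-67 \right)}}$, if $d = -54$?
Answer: $- \frac{1}{698} \approx -0.0014327$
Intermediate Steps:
$x{\left(k \right)} = -54$
$\frac{1}{-644 + x{\left(-67 \right)}} = \frac{1}{-644 - 54} = \frac{1}{-698} = - \frac{1}{698}$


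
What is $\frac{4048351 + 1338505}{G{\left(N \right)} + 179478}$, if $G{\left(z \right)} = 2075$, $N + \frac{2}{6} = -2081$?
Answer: $\frac{5386856}{181553} \approx 29.671$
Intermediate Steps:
$N = - \frac{6244}{3}$ ($N = - \frac{1}{3} - 2081 = - \frac{6244}{3} \approx -2081.3$)
$\frac{4048351 + 1338505}{G{\left(N \right)} + 179478} = \frac{4048351 + 1338505}{2075 + 179478} = \frac{5386856}{181553}$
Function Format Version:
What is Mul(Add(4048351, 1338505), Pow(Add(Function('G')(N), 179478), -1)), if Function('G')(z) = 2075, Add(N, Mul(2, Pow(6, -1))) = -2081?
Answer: Rational(5386856, 181553) ≈ 29.671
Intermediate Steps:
N = Rational(-6244, 3) (N = Add(Rational(-1, 3), -2081) = Rational(-6244, 3) ≈ -2081.3)
Mul(Add(4048351, 1338505), Pow(Add(Function('G')(N), 179478), -1)) = Mul(Add(4048351, 1338505), Pow(Add(2075, 179478), -1)) = Mul(5386856, Pow(181553, -1)) = Mul(5386856, Rational(1, 181553)) = Rational(5386856, 181553)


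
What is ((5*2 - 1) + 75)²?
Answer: 7056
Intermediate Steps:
((5*2 - 1) + 75)² = ((10 - 1) + 75)² = (9 + 75)² = 84² = 7056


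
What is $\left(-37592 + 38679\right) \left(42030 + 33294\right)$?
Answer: $81877188$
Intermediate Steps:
$\left(-37592 + 38679\right) \left(42030 + 33294\right) = 1087 \cdot 75324 = 81877188$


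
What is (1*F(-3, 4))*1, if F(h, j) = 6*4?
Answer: 24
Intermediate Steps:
F(h, j) = 24
(1*F(-3, 4))*1 = (1*24)*1 = 24*1 = 24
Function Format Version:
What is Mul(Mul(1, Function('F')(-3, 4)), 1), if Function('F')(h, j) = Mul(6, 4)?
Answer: 24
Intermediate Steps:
Function('F')(h, j) = 24
Mul(Mul(1, Function('F')(-3, 4)), 1) = Mul(Mul(1, 24), 1) = Mul(24, 1) = 24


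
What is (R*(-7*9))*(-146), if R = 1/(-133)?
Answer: -1314/19 ≈ -69.158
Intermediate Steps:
R = -1/133 ≈ -0.0075188
(R*(-7*9))*(-146) = -(-1)*9/19*(-146) = -1/133*(-63)*(-146) = (9/19)*(-146) = -1314/19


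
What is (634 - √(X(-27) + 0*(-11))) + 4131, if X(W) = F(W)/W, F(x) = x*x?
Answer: 4765 - 3*I*√3 ≈ 4765.0 - 5.1962*I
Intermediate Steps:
F(x) = x²
X(W) = W (X(W) = W²/W = W)
(634 - √(X(-27) + 0*(-11))) + 4131 = (634 - √(-27 + 0*(-11))) + 4131 = (634 - √(-27 + 0)) + 4131 = (634 - √(-27)) + 4131 = (634 - 3*I*√3) + 4131 = 4765 - 3*I*√3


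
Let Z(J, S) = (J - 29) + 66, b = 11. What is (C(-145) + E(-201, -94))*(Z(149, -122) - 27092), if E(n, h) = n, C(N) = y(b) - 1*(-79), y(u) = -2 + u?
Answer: 3040378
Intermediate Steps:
C(N) = 88 (C(N) = (-2 + 11) - 1*(-79) = 9 + 79 = 88)
Z(J, S) = 37 + J (Z(J, S) = (-29 + J) + 66 = 37 + J)
(C(-145) + E(-201, -94))*(Z(149, -122) - 27092) = (88 - 201)*((37 + 149) - 27092) = -113*(186 - 27092) = -113*(-26906) = 3040378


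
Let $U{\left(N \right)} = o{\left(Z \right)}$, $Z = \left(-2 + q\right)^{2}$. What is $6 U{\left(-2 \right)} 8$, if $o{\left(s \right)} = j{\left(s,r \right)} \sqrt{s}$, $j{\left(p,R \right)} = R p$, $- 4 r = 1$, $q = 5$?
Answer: $-324$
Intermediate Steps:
$r = - \frac{1}{4}$ ($r = \left(- \frac{1}{4}\right) 1 = - \frac{1}{4} \approx -0.25$)
$Z = 9$ ($Z = \left(-2 + 5\right)^{2} = 3^{2} = 9$)
$o{\left(s \right)} = - \frac{s^{\frac{3}{2}}}{4}$ ($o{\left(s \right)} = - \frac{s}{4} \sqrt{s} = - \frac{s^{\frac{3}{2}}}{4}$)
$U{\left(N \right)} = - \frac{27}{4}$ ($U{\left(N \right)} = - \frac{9^{\frac{3}{2}}}{4} = \left(- \frac{1}{4}\right) 27 = - \frac{27}{4}$)
$6 U{\left(-2 \right)} 8 = 6 \left(- \frac{27}{4}\right) 8 = \left(- \frac{81}{2}\right) 8 = -324$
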